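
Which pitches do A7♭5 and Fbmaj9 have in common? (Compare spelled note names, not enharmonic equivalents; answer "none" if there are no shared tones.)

A7♭5: A C# Eb G
Fbmaj9: Fb Ab Cb Eb Gb
Common to both → Eb.

Eb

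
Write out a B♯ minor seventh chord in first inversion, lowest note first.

D-sharp, F-double-sharp, A-sharp, B-sharp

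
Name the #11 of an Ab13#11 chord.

Root of Ab13#11 = Ab. The 11th is an augmented 11th: Ab up an augmented 11th → D.

D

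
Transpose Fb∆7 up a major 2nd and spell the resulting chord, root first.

Gb, Bb, Db, F

Fb up a major 2nd → Gb. New chord: Gb major seventh.
root → Gb
3rd (major 3rd) → Bb
5th (perfect 5th) → Db
7th (major 7th) → F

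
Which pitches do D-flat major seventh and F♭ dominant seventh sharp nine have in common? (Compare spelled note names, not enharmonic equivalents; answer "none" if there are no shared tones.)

A-flat

D-flat major seventh = D-flat, F, A-flat, C.
F♭ dominant seventh sharp nine = F-flat, A-flat, C-flat, E-double-flat, G.
Shared: A-flat.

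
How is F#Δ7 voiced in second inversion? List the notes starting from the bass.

In root position, F#Δ7 is F#–A#–C#–E#.
Second inversion puts the fifth (C#) in the bass.

C#, E#, F#, A#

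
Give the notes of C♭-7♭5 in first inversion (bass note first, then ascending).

In root position, C♭-7♭5 is Cb–Ebb–Gbb–Bbb.
First inversion puts the third (Ebb) in the bass.

Ebb Gbb Bbb Cb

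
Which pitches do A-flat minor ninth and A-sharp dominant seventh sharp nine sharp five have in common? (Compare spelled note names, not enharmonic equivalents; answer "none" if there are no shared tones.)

none

A-flat minor ninth: A-flat C-flat E-flat G-flat B-flat
A-sharp dominant seventh sharp nine sharp five: A-sharp C-double-sharp E-double-sharp G-sharp B-double-sharp
Common to both → none.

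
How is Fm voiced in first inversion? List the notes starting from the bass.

Ab – C – F

Fm = F–Ab–C; first inversion → third (Ab) lowest.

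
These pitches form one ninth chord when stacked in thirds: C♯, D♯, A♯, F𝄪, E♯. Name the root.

D♯

Arranged so that each adjacent pair is a third by letter name: D♯ – F𝄪 – A♯ – C♯ – E♯.
The bottom of that stack, D♯, is the root (this is D♯ dominant ninth).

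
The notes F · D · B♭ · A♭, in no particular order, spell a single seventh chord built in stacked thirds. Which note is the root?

Stacking in thirds gives B♭ – D – F – A♭, so B♭ is the root — B♭ dominant seventh.

B♭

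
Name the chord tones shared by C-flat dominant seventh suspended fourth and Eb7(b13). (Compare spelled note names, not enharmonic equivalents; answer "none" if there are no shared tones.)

Cb

C-flat dominant seventh suspended fourth: Cb Fb Gb Bbb
Eb7(b13): Eb G Bb Db Cb
Common to both → Cb.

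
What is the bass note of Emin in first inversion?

Emin in root position is E–G–B.
First inversion places the third in the bass, which is G.

G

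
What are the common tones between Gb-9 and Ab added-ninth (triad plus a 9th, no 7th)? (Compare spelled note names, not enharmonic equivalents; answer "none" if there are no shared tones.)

Gb-9: Gb Bbb Db Fb Ab
Ab added-ninth: Ab C Eb Bb
Common to both → Ab.

Ab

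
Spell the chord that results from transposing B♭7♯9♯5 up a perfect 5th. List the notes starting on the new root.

A perfect 5th up from Bb is F, so the new chord is F dominant seventh sharp nine sharp five.
- root: F
- major 3rd: A
- augmented 5th: C#
- minor 7th: Eb
- augmented 9th: G#

F – A – C# – Eb – G#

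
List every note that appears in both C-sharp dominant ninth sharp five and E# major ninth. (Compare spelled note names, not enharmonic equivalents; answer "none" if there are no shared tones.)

C-sharp dominant ninth sharp five: C-sharp E-sharp G-double-sharp B D-sharp
E# major ninth: E-sharp G-double-sharp B-sharp D-double-sharp F-double-sharp
Common to both → E-sharp, G-double-sharp.

E-sharp  G-double-sharp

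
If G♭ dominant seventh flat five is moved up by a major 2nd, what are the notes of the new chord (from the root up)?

A-flat, C, E-double-flat, G-flat

Transposed root: G-flat → A-flat (major 2nd up). So we spell A-flat dominant seventh flat five:
A-flat — root
C — major 3rd
E-double-flat — diminished 5th
G-flat — minor 7th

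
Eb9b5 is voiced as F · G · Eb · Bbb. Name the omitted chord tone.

The full Eb9b5 chord is Eb, G, Bbb, Db, F.
Comparing with the voicing, the minor 7th (7th) — Db — is absent.

Db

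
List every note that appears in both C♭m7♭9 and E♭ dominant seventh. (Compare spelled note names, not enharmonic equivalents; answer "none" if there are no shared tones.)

none

C♭m7♭9: Cb Ebb Gb Bbb Dbb
E♭ dominant seventh: Eb G Bb Db
Common to both → none.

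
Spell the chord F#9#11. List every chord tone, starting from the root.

F# A# C# E G# B#

Root F#, quality dominant ninth sharp eleven:
root → F#
3rd (major 3rd) → A#
5th (perfect 5th) → C#
7th (minor 7th) → E
9th (major 9th) → G#
11th (augmented 11th) → B#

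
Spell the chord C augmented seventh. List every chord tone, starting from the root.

C augmented seventh: augmented seventh on C.
- root: C
- major 3rd: E
- augmented 5th: G♯
- minor 7th: B♭

C, E, G♯, B♭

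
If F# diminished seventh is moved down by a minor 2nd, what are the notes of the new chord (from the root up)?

E-sharp – G-sharp – B – D

F-sharp down a minor 2nd → E-sharp. New chord: E-sharp diminished seventh.
- root: E-sharp
- minor 3rd: G-sharp
- diminished 5th: B
- diminished 7th: D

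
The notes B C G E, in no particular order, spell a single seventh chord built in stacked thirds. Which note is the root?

C

Arranged so that each adjacent pair is a third by letter name: C – E – G – B.
The bottom of that stack, C, is the root (this is C major seventh).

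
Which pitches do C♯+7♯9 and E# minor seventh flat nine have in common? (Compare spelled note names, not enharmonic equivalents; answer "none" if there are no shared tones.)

E#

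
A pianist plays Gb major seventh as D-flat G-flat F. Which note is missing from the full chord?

B-flat

The full Gb major seventh chord is G-flat, B-flat, D-flat, F.
Comparing with the voicing, the major 3rd (3rd) — B-flat — is absent.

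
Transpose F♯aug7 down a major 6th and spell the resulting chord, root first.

F# down a major 6th → A. New chord: A augmented seventh.
root → A
3rd (major 3rd) → C#
5th (augmented 5th) → E#
7th (minor 7th) → G

A  C#  E#  G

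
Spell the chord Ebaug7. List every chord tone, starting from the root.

Ebaug7 is an augmented seventh built on E♭.
Root: E♭
Major 3rd (3rd): G
Augmented 5th (5th): B
Minor 7th (7th): D♭

E♭ – G – B – D♭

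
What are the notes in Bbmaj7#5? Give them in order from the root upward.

Bbmaj7#5: augmented major seventh on Bb.
Bb — root
D — major 3rd
F# — augmented 5th
A — major 7th

Bb – D – F# – A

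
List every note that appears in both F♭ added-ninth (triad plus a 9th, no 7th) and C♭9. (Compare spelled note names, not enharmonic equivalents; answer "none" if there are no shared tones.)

F♭ added-ninth = Fb, Ab, Cb, Gb.
C♭9 = Cb, Eb, Gb, Bbb, Db.
Shared: Cb, Gb.

Cb Gb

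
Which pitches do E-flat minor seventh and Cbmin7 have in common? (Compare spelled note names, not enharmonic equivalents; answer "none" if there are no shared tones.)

E-flat minor seventh: Eb Gb Bb Db
Cbmin7: Cb Ebb Gb Bbb
Common to both → Gb.

Gb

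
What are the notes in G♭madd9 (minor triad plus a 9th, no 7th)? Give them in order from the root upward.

G♭, B𝄫, D♭, A♭

Root G♭, quality minor added-ninth:
- root: G♭
- minor 3rd: B𝄫
- perfect 5th: D♭
- major 9th: A♭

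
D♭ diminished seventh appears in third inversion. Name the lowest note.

C-double-flat

D♭ diminished seventh in root position is D-flat–F-flat–A-double-flat–C-double-flat.
Third inversion places the seventh in the bass, which is C-double-flat.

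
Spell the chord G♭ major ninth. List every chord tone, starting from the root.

G♭ major ninth: major ninth on G-flat.
Root: G-flat
Major 3rd (3rd): B-flat
Perfect 5th (5th): D-flat
Major 7th (7th): F
Major 9th (9th): A-flat

G-flat, B-flat, D-flat, F, A-flat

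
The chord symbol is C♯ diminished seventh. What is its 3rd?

E

C♯ diminished seventh is built on C-sharp; its 3rd is a minor 3rd above the root.
A third above C uses the letter E, and the minor 3rd above C-sharp is E.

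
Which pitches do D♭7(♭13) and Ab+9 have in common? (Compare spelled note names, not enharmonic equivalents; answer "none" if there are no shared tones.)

D♭7(♭13) = Db, F, Ab, Cb, Bbb.
Ab+9 = Ab, C, E, Gb, Bb.
Shared: Ab.

Ab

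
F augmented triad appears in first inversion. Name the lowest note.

F augmented triad = F–A–C#. First inversion → third in the bass = A.

A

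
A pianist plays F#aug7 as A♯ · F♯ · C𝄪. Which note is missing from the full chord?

E

The full F#aug7 chord is F♯, A♯, C𝄪, E.
Comparing with the voicing, the minor 7th (7th) — E — is absent.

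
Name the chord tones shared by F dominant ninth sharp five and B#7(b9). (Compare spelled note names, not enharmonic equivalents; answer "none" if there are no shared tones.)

F dominant ninth sharp five = F, A, C♯, E♭, G.
B#7(b9) = B♯, D𝄪, F𝄪, A♯, C♯.
Shared: C♯.

C♯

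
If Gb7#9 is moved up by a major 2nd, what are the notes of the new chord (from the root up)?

Gb up a major 2nd → Ab. New chord: Ab dominant seventh sharp nine.
root → Ab
3rd (major 3rd) → C
5th (perfect 5th) → Eb
7th (minor 7th) → Gb
9th (augmented 9th) → B

Ab, C, Eb, Gb, B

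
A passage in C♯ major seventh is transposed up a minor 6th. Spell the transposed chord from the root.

A  C#  E  G#

C# up a minor 6th → A. New chord: A major seventh.
root → A
3rd (major 3rd) → C#
5th (perfect 5th) → E
7th (major 7th) → G#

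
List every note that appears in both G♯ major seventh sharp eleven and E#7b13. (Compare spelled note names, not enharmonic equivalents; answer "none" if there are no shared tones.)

B♯ D♯

G♯ major seventh sharp eleven = G♯, B♯, D♯, F𝄪, C𝄪.
E#7b13 = E♯, G𝄪, B♯, D♯, C♯.
Shared: B♯, D♯.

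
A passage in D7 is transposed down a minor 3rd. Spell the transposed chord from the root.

Transposed root: D → B (minor 3rd down). So we spell B dominant seventh:
- root: B
- major 3rd: D#
- perfect 5th: F#
- minor 7th: A

B, D#, F#, A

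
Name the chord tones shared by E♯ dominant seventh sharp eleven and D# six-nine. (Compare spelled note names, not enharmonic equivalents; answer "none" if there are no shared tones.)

E♯ dominant seventh sharp eleven: E# G## B# D# A##
D# six-nine: D# F## A# B# E#
Common to both → E#, B#, D#.

E# – B# – D#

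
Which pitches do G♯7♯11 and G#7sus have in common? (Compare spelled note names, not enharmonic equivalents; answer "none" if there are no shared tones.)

G#  D#  F#

G♯7♯11: G# B# D# F# C##
G#7sus: G# C# D# F#
Common to both → G#, D#, F#.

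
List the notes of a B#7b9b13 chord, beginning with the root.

B#  D##  F##  A#  C#  G#

Root B#, quality dominant seventh flat nine flat thirteen:
Root: B#
Major 3rd (3rd): D##
Perfect 5th (5th): F##
Minor 7th (7th): A#
Minor 9th (9th): C#
Minor 13th (13th): G#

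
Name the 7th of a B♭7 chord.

Ab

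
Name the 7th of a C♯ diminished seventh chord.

B-flat

Root of C♯ diminished seventh = C-sharp. The 7th is a diminished 7th: C-sharp up a diminished 7th → B-flat.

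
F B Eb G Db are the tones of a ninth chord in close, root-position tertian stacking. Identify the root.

Eb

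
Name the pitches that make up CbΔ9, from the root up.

Cb Eb Gb Bb Db

CbΔ9 is a major ninth built on Cb.
root → Cb
3rd (major 3rd) → Eb
5th (perfect 5th) → Gb
7th (major 7th) → Bb
9th (major 9th) → Db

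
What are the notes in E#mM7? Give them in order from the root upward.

E#mM7 is a minor-major seventh built on E#.
E# — root
G# — minor 3rd
B# — perfect 5th
D## — major 7th

E# G# B# D##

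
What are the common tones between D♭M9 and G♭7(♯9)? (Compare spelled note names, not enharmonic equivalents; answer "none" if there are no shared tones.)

D♭M9: Db F Ab C Eb
G♭7(♯9): Gb Bb Db Fb A
Common to both → Db.

Db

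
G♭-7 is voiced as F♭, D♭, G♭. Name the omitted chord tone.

B𝄫

The full G♭-7 chord is G♭, B𝄫, D♭, F♭.
Comparing with the voicing, the minor 3rd (3rd) — B𝄫 — is absent.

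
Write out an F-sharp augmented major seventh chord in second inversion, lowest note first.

F-sharp augmented major seventh = F-sharp–A-sharp–C-double-sharp–E-sharp; second inversion → fifth (C-double-sharp) lowest.

C-double-sharp E-sharp F-sharp A-sharp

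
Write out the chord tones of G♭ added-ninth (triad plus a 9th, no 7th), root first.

G-flat – B-flat – D-flat – A-flat

Root G-flat, quality added-ninth:
Root: G-flat
Major 3rd (3rd): B-flat
Perfect 5th (5th): D-flat
Major 9th (9th): A-flat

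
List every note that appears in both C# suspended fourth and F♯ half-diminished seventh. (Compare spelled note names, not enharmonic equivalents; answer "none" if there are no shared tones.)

F#

C# suspended fourth = C#, F#, G#.
F♯ half-diminished seventh = F#, A, C, E.
Shared: F#.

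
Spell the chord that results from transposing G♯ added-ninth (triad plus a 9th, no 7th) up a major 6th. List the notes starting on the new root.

Transposed root: G-sharp → E-sharp (major 6th up). So we spell E-sharp added-ninth:
- root: E-sharp
- major 3rd: G-double-sharp
- perfect 5th: B-sharp
- major 9th: F-double-sharp

E-sharp  G-double-sharp  B-sharp  F-double-sharp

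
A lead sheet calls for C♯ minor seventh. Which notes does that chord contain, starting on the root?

Root C-sharp, quality minor seventh:
root → C-sharp
3rd (minor 3rd) → E
5th (perfect 5th) → G-sharp
7th (minor 7th) → B

C-sharp, E, G-sharp, B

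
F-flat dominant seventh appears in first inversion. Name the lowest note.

Ab

F-flat dominant seventh = Fb–Ab–Cb–Ebb. First inversion → third in the bass = Ab.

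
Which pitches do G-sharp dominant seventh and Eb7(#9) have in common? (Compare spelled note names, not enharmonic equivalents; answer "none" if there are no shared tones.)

F#

G-sharp dominant seventh: G# B# D# F#
Eb7(#9): Eb G Bb Db F#
Common to both → F#.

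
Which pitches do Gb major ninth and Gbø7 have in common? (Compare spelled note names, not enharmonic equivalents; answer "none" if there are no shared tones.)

Gb major ninth: Gb Bb Db F Ab
Gbø7: Gb Bbb Dbb Fb
Common to both → Gb.

Gb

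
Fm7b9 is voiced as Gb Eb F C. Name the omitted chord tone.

The full Fm7b9 chord is F, Ab, C, Eb, Gb.
Comparing with the voicing, the minor 3rd (3rd) — Ab — is absent.

Ab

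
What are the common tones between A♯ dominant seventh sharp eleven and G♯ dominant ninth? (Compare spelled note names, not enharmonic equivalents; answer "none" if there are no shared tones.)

A♯ dominant seventh sharp eleven = A-sharp, C-double-sharp, E-sharp, G-sharp, D-double-sharp.
G♯ dominant ninth = G-sharp, B-sharp, D-sharp, F-sharp, A-sharp.
Shared: A-sharp, G-sharp.

A-sharp, G-sharp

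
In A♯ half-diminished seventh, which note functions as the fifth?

A♯ half-diminished seventh is built on A#; its 5th is a diminished 5th above the root.
A fifth above A uses the letter E, and the diminished 5th above A# is E.

E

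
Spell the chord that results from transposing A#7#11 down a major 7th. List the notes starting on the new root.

Transposed root: A# → B (major 7th down). So we spell B dominant seventh sharp eleven:
root → B
3rd (major 3rd) → D#
5th (perfect 5th) → F#
7th (minor 7th) → A
11th (augmented 11th) → E#

B, D#, F#, A, E#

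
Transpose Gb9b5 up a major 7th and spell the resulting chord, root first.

F, A, Cb, Eb, G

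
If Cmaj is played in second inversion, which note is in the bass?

Cmaj in root position is C–E–G.
Second inversion places the fifth in the bass, which is G.

G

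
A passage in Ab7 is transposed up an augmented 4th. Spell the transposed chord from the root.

D, F♯, A, C

Transposed root: A♭ → D (augmented 4th up). So we spell D dominant seventh:
Root: D
Major 3rd (3rd): F♯
Perfect 5th (5th): A
Minor 7th (7th): C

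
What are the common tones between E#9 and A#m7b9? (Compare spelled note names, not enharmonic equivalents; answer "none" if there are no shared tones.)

E#9: E# G## B# D# F##
A#m7b9: A# C# E# G# B
Common to both → E#.

E#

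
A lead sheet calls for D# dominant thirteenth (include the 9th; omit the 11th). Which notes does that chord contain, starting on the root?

D# dominant thirteenth is a dominant thirteenth built on D-sharp.
Root: D-sharp
Major 3rd (3rd): F-double-sharp
Perfect 5th (5th): A-sharp
Minor 7th (7th): C-sharp
Major 9th (9th): E-sharp
Major 13th (13th): B-sharp

D-sharp, F-double-sharp, A-sharp, C-sharp, E-sharp, B-sharp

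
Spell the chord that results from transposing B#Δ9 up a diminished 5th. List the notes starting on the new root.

B# up a diminished 5th → F#. New chord: F# major ninth.
root → F#
3rd (major 3rd) → A#
5th (perfect 5th) → C#
7th (major 7th) → E#
9th (major 9th) → G#

F# – A# – C# – E# – G#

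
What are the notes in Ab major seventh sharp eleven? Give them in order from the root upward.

Ab – C – Eb – G – D

Ab major seventh sharp eleven is a major seventh sharp eleven built on Ab.
- root: Ab
- major 3rd: C
- perfect 5th: Eb
- major 7th: G
- augmented 11th: D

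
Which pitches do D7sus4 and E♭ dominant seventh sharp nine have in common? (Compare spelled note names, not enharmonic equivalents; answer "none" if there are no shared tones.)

D7sus4: D G A C
E♭ dominant seventh sharp nine: Eb G Bb Db F#
Common to both → G.

G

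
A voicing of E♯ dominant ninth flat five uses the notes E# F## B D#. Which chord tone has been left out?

G##

The full E♯ dominant ninth flat five chord is E#, G##, B, D#, F##.
Comparing with the voicing, the major 3rd (3rd) — G## — is absent.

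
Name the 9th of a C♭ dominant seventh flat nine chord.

Dbb

Root of C♭ dominant seventh flat nine = Cb. The 9th is a minor 9th: Cb up a minor 9th → Dbb.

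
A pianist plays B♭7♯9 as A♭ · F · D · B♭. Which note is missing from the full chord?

C♯

The full B♭7♯9 chord is B♭, D, F, A♭, C♯.
Comparing with the voicing, the augmented 9th (9th) — C♯ — is absent.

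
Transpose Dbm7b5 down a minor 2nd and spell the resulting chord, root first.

C, E♭, G♭, B♭

D♭ down a minor 2nd → C. New chord: C half-diminished seventh.
root → C
3rd (minor 3rd) → E♭
5th (diminished 5th) → G♭
7th (minor 7th) → B♭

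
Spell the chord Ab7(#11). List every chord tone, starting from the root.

Ab7(#11): dominant seventh sharp eleven on A♭.
A♭ — root
C — major 3rd
E♭ — perfect 5th
G♭ — minor 7th
D — augmented 11th

A♭  C  E♭  G♭  D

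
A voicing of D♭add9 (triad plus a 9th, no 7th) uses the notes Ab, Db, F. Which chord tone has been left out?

Eb

The full D♭add9 chord is Db, F, Ab, Eb.
Comparing with the voicing, the major 9th (9th) — Eb — is absent.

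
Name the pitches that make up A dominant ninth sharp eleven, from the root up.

A, C#, E, G, B, D#

A dominant ninth sharp eleven: dominant ninth sharp eleven on A.
root → A
3rd (major 3rd) → C#
5th (perfect 5th) → E
7th (minor 7th) → G
9th (major 9th) → B
11th (augmented 11th) → D#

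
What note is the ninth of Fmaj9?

G

Fmaj9 is built on F; its 9th is a major 9th above the root.
A second above F uses the letter G, and the major 9th above F is G.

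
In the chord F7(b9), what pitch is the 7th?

Eb

Root of F7(b9) = F. The 7th is a minor 7th: F up a minor 7th → Eb.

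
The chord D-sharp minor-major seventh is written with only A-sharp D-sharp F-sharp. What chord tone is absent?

C-double-sharp

The full D-sharp minor-major seventh chord is D-sharp, F-sharp, A-sharp, C-double-sharp.
Comparing with the voicing, the major 7th (7th) — C-double-sharp — is absent.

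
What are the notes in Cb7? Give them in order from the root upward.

Cb7: dominant seventh on Cb.
- root: Cb
- major 3rd: Eb
- perfect 5th: Gb
- minor 7th: Bbb

Cb – Eb – Gb – Bbb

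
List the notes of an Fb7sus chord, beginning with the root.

Fb7sus: dominant seventh suspended fourth on Fb.
root → Fb
4th (perfect 4th) → Bbb
5th (perfect 5th) → Cb
7th (minor 7th) → Ebb

Fb  Bbb  Cb  Ebb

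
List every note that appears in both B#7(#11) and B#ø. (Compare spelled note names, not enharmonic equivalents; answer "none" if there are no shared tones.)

B#7(#11): B# D## F## A# E##
B#ø: B# D# F# A#
Common to both → B#, A#.

B#, A#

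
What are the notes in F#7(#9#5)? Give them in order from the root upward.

F#, A#, C##, E, G##

F#7(#9#5): dominant seventh sharp nine sharp five on F#.
root → F#
3rd (major 3rd) → A#
5th (augmented 5th) → C##
7th (minor 7th) → E
9th (augmented 9th) → G##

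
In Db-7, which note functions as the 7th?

Root of Db-7 = D♭. The 7th is a minor 7th: D♭ up a minor 7th → C♭.

C♭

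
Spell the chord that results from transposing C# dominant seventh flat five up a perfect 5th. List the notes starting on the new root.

C-sharp up a perfect 5th → G-sharp. New chord: G-sharp dominant seventh flat five.
Root: G-sharp
Major 3rd (3rd): B-sharp
Diminished 5th (5th): D
Minor 7th (7th): F-sharp

G-sharp B-sharp D F-sharp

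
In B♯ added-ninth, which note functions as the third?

D-double-sharp

Root of B♯ added-ninth = B-sharp. The 3rd is a major 3rd: B-sharp up a major 3rd → D-double-sharp.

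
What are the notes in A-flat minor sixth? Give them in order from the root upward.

A-flat C-flat E-flat F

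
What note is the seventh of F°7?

Ebb

F°7 is built on F; its 7th is a diminished 7th above the root.
A seventh above F uses the letter E, and the diminished 7th above F is Ebb.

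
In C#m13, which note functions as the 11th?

Root of C#m13 = C#. The 11th is a perfect 11th: C# up a perfect 11th → F#.

F#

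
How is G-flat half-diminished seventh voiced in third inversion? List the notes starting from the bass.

Fb – Gb – Bbb – Dbb

In root position, G-flat half-diminished seventh is Gb–Bbb–Dbb–Fb.
Third inversion puts the seventh (Fb) in the bass.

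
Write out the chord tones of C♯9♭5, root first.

C♯9♭5: dominant ninth flat five on C#.
Root: C#
Major 3rd (3rd): E#
Diminished 5th (5th): G
Minor 7th (7th): B
Major 9th (9th): D#

C#  E#  G  B  D#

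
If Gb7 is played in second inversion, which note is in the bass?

D♭

Gb7 = G♭–B♭–D♭–F♭. Second inversion → fifth in the bass = D♭.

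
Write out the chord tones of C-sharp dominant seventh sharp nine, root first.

C#  E#  G#  B  D##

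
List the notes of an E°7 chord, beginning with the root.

Root E, quality diminished seventh:
Root: E
Minor 3rd (3rd): G
Diminished 5th (5th): Bb
Diminished 7th (7th): Db

E – G – Bb – Db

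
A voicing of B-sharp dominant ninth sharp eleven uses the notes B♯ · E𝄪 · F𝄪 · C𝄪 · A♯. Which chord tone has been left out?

D𝄪

The full B-sharp dominant ninth sharp eleven chord is B♯, D𝄪, F𝄪, A♯, C𝄪, E𝄪.
Comparing with the voicing, the major 3rd (3rd) — D𝄪 — is absent.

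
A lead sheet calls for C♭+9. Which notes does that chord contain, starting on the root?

C♭, E♭, G, B𝄫, D♭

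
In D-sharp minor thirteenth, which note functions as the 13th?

D-sharp minor thirteenth is built on D-sharp; its 13th is a major 13th above the root.
A sixth above D uses the letter B, and the major 13th above D-sharp is B-sharp.

B-sharp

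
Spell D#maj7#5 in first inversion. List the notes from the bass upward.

D#maj7#5 = D#–F##–A##–C##; first inversion → third (F##) lowest.

F## A## C## D#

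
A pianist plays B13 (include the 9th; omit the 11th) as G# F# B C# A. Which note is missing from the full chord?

D#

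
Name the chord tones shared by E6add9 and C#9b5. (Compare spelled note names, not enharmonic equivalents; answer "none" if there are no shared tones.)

E6add9: E G# B C# F#
C#9b5: C# E# G B D#
Common to both → B, C#.

B  C#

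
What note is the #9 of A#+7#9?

Root of A#+7#9 = A#. The 9th is an augmented 9th: A# up an augmented 9th → B##.

B##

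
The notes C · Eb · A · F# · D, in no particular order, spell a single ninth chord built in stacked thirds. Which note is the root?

D

Stacking in thirds gives D – F# – A – C – Eb, so D is the root — D dominant seventh flat nine.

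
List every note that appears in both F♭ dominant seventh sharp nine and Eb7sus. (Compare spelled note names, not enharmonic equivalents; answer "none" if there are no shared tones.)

Ab

F♭ dominant seventh sharp nine = Fb, Ab, Cb, Ebb, G.
Eb7sus = Eb, Ab, Bb, Db.
Shared: Ab.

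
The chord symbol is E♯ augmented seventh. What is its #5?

E♯ augmented seventh is built on E-sharp; its 5th is an augmented 5th above the root.
A fifth above E uses the letter B, and the augmented 5th above E-sharp is B-double-sharp.

B-double-sharp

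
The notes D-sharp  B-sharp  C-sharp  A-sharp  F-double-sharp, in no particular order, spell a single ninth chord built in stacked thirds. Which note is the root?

Stacking in thirds gives B-sharp – D-sharp – F-double-sharp – A-sharp – C-sharp, so B-sharp is the root — B-sharp minor seventh flat nine.

B-sharp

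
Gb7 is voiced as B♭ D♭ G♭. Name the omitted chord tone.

F♭

Gb7 = G♭, B♭, D♭, F♭. The voicing lacks the 7th (minor 7th), F♭.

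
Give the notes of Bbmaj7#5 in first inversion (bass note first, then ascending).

Bbmaj7#5 = Bb–D–F#–A; first inversion → third (D) lowest.

D, F#, A, Bb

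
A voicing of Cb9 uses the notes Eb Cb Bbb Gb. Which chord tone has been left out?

The full Cb9 chord is Cb, Eb, Gb, Bbb, Db.
Comparing with the voicing, the major 9th (9th) — Db — is absent.

Db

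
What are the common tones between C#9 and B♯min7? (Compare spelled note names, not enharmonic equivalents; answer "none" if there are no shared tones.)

D#

C#9: C# E# G# B D#
B♯min7: B# D# F## A#
Common to both → D#.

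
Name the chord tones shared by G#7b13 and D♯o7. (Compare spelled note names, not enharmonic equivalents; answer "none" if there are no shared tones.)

D# – F#

G#7b13: G# B# D# F# E
D♯o7: D# F# A C
Common to both → D#, F#.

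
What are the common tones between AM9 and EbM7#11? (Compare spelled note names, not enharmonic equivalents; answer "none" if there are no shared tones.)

A

AM9: A C♯ E G♯ B
EbM7#11: E♭ G B♭ D A
Common to both → A.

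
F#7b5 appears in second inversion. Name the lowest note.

C

F#7b5 in root position is F♯–A♯–C–E.
Second inversion places the fifth in the bass, which is C.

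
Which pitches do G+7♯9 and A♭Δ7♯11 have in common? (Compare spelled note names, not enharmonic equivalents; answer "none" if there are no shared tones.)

G+7♯9: G B D# F A#
A♭Δ7♯11: Ab C Eb G D
Common to both → G.

G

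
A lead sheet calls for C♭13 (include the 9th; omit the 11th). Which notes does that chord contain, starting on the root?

Cb, Eb, Gb, Bbb, Db, Ab

C♭13 is a dominant thirteenth built on Cb.
root → Cb
3rd (major 3rd) → Eb
5th (perfect 5th) → Gb
7th (minor 7th) → Bbb
9th (major 9th) → Db
13th (major 13th) → Ab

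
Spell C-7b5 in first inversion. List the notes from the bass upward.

Eb, Gb, Bb, C

C-7b5 = C–Eb–Gb–Bb; first inversion → third (Eb) lowest.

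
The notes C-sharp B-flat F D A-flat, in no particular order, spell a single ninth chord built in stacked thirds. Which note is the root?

B-flat

Stacking in thirds gives B-flat – D – F – A-flat – C-sharp, so B-flat is the root — B-flat dominant seventh sharp nine.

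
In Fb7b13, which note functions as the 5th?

Cb

Fb7b13 is built on Fb; its 5th is a perfect 5th above the root.
A fifth above F uses the letter C, and the perfect 5th above Fb is Cb.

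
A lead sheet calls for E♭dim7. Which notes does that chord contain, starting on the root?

Eb Gb Bbb Dbb

E♭dim7 is a diminished seventh built on Eb.
root → Eb
3rd (minor 3rd) → Gb
5th (diminished 5th) → Bbb
7th (diminished 7th) → Dbb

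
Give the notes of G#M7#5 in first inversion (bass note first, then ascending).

B♯ D𝄪 F𝄪 G♯

In root position, G#M7#5 is G♯–B♯–D𝄪–F𝄪.
First inversion puts the third (B♯) in the bass.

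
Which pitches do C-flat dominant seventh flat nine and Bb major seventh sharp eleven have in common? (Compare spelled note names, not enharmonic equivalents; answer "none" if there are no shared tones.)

C-flat dominant seventh flat nine: C-flat E-flat G-flat B-double-flat D-double-flat
Bb major seventh sharp eleven: B-flat D F A E
Common to both → none.

none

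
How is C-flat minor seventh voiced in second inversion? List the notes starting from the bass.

Gb, Bbb, Cb, Ebb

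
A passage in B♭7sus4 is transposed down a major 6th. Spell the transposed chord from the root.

D♭ G♭ A♭ C♭

Transposed root: B♭ → D♭ (major 6th down). So we spell D♭ dominant seventh suspended fourth:
root → D♭
4th (perfect 4th) → G♭
5th (perfect 5th) → A♭
7th (minor 7th) → C♭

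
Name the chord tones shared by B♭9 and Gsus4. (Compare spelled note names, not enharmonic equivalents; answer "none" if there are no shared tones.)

D C

B♭9 = Bb, D, F, Ab, C.
Gsus4 = G, C, D.
Shared: D, C.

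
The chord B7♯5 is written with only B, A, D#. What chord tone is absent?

B7♯5 = B, D#, F##, A. The voicing lacks the 5th (augmented 5th), F##.

F##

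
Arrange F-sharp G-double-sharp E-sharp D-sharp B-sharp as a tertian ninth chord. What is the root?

Arranged so that each adjacent pair is a third by letter name: E-sharp – G-double-sharp – B-sharp – D-sharp – F-sharp.
The bottom of that stack, E-sharp, is the root (this is E-sharp dominant seventh flat nine).

E-sharp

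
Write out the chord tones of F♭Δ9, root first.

F♭Δ9 is a major ninth built on F♭.
- root: F♭
- major 3rd: A♭
- perfect 5th: C♭
- major 7th: E♭
- major 9th: G♭

F♭, A♭, C♭, E♭, G♭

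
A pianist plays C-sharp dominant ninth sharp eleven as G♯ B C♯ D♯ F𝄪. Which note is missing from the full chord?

E♯

The full C-sharp dominant ninth sharp eleven chord is C♯, E♯, G♯, B, D♯, F𝄪.
Comparing with the voicing, the major 3rd (3rd) — E♯ — is absent.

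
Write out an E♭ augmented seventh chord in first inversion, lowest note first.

G – B – Db – Eb

E♭ augmented seventh = Eb–G–B–Db; first inversion → third (G) lowest.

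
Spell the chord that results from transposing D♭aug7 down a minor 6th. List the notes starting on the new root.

F – A – C# – Eb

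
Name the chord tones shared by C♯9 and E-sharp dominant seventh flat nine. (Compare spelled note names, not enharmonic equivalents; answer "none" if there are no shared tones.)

C♯9 = C♯, E♯, G♯, B, D♯.
E-sharp dominant seventh flat nine = E♯, G𝄪, B♯, D♯, F♯.
Shared: E♯, D♯.

E♯  D♯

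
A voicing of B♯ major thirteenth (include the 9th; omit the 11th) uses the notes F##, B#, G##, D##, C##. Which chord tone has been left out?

The full B♯ major thirteenth chord is B#, D##, F##, A##, C##, G##.
Comparing with the voicing, the major 7th (7th) — A## — is absent.

A##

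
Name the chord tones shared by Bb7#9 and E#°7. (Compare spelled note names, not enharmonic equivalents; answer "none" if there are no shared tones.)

D

Bb7#9 = Bb, D, F, Ab, C#.
E#°7 = E#, G#, B, D.
Shared: D.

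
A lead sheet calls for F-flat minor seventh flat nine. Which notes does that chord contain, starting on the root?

F-flat minor seventh flat nine is a minor seventh flat nine built on F-flat.
F-flat — root
A-double-flat — minor 3rd
C-flat — perfect 5th
E-double-flat — minor 7th
G-double-flat — minor 9th

F-flat  A-double-flat  C-flat  E-double-flat  G-double-flat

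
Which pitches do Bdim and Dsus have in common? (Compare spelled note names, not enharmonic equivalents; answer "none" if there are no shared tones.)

D

Bdim: B D F
Dsus: D G A
Common to both → D.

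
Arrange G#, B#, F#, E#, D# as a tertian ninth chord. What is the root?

E#

Arranged so that each adjacent pair is a third by letter name: E# – G# – B# – D# – F#.
The bottom of that stack, E#, is the root (this is E# minor seventh flat nine).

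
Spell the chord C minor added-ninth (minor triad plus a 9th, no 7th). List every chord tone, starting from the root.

C, E-flat, G, D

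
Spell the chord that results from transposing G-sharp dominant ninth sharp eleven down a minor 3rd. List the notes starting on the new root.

E#  G##  B#  D#  F##  A##

Transposed root: G# → E# (minor 3rd down). So we spell E# dominant ninth sharp eleven:
- root: E#
- major 3rd: G##
- perfect 5th: B#
- minor 7th: D#
- major 9th: F##
- augmented 11th: A##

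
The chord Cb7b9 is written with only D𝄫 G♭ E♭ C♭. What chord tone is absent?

B𝄫

Cb7b9 = C♭, E♭, G♭, B𝄫, D𝄫. The voicing lacks the 7th (minor 7th), B𝄫.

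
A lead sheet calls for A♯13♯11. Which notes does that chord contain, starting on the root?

Root A♯, quality dominant thirteenth sharp eleven:
A♯ — root
C𝄪 — major 3rd
E♯ — perfect 5th
G♯ — minor 7th
B♯ — major 9th
D𝄪 — augmented 11th
F𝄪 — major 13th

A♯ C𝄪 E♯ G♯ B♯ D𝄪 F𝄪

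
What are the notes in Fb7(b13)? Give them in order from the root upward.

Fb7(b13) is a dominant seventh flat thirteen built on Fb.
root → Fb
3rd (major 3rd) → Ab
5th (perfect 5th) → Cb
7th (minor 7th) → Ebb
13th (minor 13th) → Dbb

Fb, Ab, Cb, Ebb, Dbb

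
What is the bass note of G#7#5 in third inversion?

G#7#5 = G#–B#–D##–F#. Third inversion → seventh in the bass = F#.

F#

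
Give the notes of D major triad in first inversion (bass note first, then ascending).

F-sharp – A – D

In root position, D major triad is D–F-sharp–A.
First inversion puts the third (F-sharp) in the bass.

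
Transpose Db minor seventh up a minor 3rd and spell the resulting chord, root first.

F-flat  A-double-flat  C-flat  E-double-flat

Transposed root: D-flat → F-flat (minor 3rd up). So we spell F-flat minor seventh:
- root: F-flat
- minor 3rd: A-double-flat
- perfect 5th: C-flat
- minor 7th: E-double-flat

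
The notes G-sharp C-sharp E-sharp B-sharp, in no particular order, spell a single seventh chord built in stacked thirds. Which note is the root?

C-sharp

Stacking in thirds gives C-sharp – E-sharp – G-sharp – B-sharp, so C-sharp is the root — C-sharp major seventh.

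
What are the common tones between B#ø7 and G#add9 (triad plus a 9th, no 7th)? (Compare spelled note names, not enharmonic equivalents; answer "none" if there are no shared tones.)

B#, D#, A#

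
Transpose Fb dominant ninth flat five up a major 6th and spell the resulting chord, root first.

D-flat, F, A-double-flat, C-flat, E-flat

Transposed root: F-flat → D-flat (major 6th up). So we spell D-flat dominant ninth flat five:
root → D-flat
3rd (major 3rd) → F
5th (diminished 5th) → A-double-flat
7th (minor 7th) → C-flat
9th (major 9th) → E-flat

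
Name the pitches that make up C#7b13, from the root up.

C#, E#, G#, B, A

C#7b13 is a dominant seventh flat thirteen built on C#.
root → C#
3rd (major 3rd) → E#
5th (perfect 5th) → G#
7th (minor 7th) → B
13th (minor 13th) → A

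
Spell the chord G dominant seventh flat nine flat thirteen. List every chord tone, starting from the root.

G – B – D – F – A-flat – E-flat

G dominant seventh flat nine flat thirteen: dominant seventh flat nine flat thirteen on G.
root → G
3rd (major 3rd) → B
5th (perfect 5th) → D
7th (minor 7th) → F
9th (minor 9th) → A-flat
13th (minor 13th) → E-flat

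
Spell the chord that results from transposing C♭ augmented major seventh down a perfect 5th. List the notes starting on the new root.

C-flat down a perfect 5th → F-flat. New chord: F-flat augmented major seventh.
- root: F-flat
- major 3rd: A-flat
- augmented 5th: C
- major 7th: E-flat

F-flat A-flat C E-flat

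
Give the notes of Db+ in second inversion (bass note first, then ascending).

In root position, Db+ is D♭–F–A.
Second inversion puts the fifth (A) in the bass.

A D♭ F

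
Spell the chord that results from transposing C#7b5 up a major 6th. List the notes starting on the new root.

A#, C##, E, G#

C# up a major 6th → A#. New chord: A# dominant seventh flat five.
Root: A#
Major 3rd (3rd): C##
Diminished 5th (5th): E
Minor 7th (7th): G#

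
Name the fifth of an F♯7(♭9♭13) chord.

F♯7(♭9♭13) is built on F#; its 5th is a perfect 5th above the root.
A fifth above F uses the letter C, and the perfect 5th above F# is C#.

C#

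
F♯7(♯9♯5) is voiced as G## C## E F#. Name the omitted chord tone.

A#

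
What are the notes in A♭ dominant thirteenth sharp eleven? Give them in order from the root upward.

Root Ab, quality dominant thirteenth sharp eleven:
- root: Ab
- major 3rd: C
- perfect 5th: Eb
- minor 7th: Gb
- major 9th: Bb
- augmented 11th: D
- major 13th: F

Ab  C  Eb  Gb  Bb  D  F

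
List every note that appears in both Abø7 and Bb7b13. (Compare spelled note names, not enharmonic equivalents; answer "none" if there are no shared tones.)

Ab  Gb

Abø7 = Ab, Cb, Ebb, Gb.
Bb7b13 = Bb, D, F, Ab, Gb.
Shared: Ab, Gb.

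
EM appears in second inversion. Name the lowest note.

EM = E–G#–B. Second inversion → fifth in the bass = B.

B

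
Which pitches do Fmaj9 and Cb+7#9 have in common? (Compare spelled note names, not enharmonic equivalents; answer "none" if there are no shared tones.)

G

Fmaj9 = F, A, C, E, G.
Cb+7#9 = C♭, E♭, G, B𝄫, D.
Shared: G.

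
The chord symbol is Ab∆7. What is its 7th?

Ab∆7 is built on Ab; its 7th is a major 7th above the root.
A seventh above A uses the letter G, and the major 7th above Ab is G.

G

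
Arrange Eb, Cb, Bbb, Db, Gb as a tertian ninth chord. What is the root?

Arranged so that each adjacent pair is a third by letter name: Cb – Eb – Gb – Bbb – Db.
The bottom of that stack, Cb, is the root (this is Cb dominant ninth).

Cb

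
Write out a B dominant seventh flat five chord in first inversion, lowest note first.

B dominant seventh flat five = B–D♯–F–A; first inversion → third (D♯) lowest.

D♯, F, A, B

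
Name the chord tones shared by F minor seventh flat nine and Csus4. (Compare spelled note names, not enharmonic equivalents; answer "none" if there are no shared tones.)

F  C

F minor seventh flat nine: F A♭ C E♭ G♭
Csus4: C F G
Common to both → F, C.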